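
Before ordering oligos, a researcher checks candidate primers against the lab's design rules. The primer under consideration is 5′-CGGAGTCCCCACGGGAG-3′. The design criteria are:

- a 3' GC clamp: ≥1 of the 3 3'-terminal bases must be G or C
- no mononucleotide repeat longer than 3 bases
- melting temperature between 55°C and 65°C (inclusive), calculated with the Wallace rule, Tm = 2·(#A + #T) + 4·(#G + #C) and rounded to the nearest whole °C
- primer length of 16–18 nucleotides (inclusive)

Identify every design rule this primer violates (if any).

Fails: homopolymer run.

Base counts: A=3, T=1, G=7, C=6 (length 17).
GC clamp: 3' end GAG has 2 G/C ✓
homopolymer run: longest run = 4, exceeds 3 ✗
Tm: Tm = 2·4 + 4·13 = 60°C ✓
length: length 17 ✓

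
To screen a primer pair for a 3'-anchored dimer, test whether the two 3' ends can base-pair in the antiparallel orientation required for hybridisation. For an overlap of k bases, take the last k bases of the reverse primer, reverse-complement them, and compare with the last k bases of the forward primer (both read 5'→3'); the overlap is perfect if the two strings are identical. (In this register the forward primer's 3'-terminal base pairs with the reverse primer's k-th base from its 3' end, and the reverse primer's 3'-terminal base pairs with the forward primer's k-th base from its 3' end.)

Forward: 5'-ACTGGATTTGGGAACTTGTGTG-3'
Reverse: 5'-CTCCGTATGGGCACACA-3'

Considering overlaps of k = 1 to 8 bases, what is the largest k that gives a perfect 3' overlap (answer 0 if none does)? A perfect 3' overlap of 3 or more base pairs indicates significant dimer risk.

Last 8 bases (5'→3') — forward …CTTGTGTG, reverse …GGCACACA.
Reverse complement of the reverse primer's last 8 bases: TGTGTGCC; its first k bases are the reverse complement of the reverse primer's last k bases, so a perfect k-base overlap needs the forward primer's last k bases to equal them.
Comparing (forward last k vs required): k=1: G vs T ✗; k=2: TG vs TG ✓; k=3: GTG vs TGT ✗; k=4: TGTG vs TGTG ✓; k=5: GTGTG vs TGTGT ✗; k=6: TGTGTG vs TGTGTG ✓; k=7: TTGTGTG vs TGTGTGC ✗; k=8: CTTGTGTG vs TGTGTGCC ✗.
Perfect overlaps at k = 2, 4, 6; the largest is 6.

Longest perfect overlap: 6 complementary base pairs; significant dimer risk (threshold 3).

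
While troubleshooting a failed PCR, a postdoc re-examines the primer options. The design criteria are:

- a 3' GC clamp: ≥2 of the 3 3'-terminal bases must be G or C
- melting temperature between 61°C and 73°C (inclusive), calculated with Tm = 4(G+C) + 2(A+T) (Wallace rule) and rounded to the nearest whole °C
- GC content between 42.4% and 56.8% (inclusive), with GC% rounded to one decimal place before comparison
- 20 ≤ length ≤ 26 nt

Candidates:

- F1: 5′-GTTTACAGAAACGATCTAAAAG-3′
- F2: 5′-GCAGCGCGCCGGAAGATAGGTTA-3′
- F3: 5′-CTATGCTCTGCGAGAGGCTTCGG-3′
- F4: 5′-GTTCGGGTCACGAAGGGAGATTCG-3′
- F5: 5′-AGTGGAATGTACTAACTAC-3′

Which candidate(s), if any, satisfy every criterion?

F1 (22 nt, A=10 T=5 G=4 C=3): 3' end AAG has 1 G/C, need ≥2 ✗; Tm = 2·15 + 4·7 = 58°C, outside 61–73°C ✗; GC 7/22 = 31.8%, outside 42.4–56.8% ✗; length 22 ✓ — fails.
F2 (23 nt, A=6 T=3 G=9 C=5): 3' end TTA has 0 G/C, need ≥2 ✗; Tm = 2·9 + 4·14 = 74°C, outside 61–73°C ✗; GC 14/23 = 60.9%, outside 42.4–56.8% ✗; length 23 ✓ — fails.
F3 (23 nt, A=3 T=6 G=8 C=6): 3' end CGG has 3 G/C ✓; Tm = 2·9 + 4·14 = 74°C, outside 61–73°C ✗; GC 14/23 = 60.9%, outside 42.4–56.8% ✗; length 23 ✓ — fails.
F4 (24 nt, A=5 T=5 G=10 C=4): 3' end TCG has 2 G/C ✓; Tm = 2·10 + 4·14 = 76°C, outside 61–73°C ✗; GC 14/24 = 58.3%, outside 42.4–56.8% ✗; length 24 ✓ — fails.
F5 (19 nt, A=7 T=5 G=4 C=3): 3' end TAC has 1 G/C, need ≥2 ✗; Tm = 2·12 + 4·7 = 52°C, outside 61–73°C ✗; GC 7/19 = 36.8%, outside 42.4–56.8% ✗; length 19, outside 20–26 ✗ — fails.

None of the candidates satisfy all criteria.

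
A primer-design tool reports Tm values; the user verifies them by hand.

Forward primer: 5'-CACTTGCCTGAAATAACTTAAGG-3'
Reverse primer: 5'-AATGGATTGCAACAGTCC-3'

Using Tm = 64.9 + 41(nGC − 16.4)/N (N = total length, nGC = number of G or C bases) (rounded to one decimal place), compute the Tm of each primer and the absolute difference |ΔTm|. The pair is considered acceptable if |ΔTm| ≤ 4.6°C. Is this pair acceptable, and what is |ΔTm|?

Forward: G+C = 9, N = 23 → Tm = 64.9 + 41·(9 − 16.4)/23 = 51.7°C.
Reverse: G+C = 8, N = 18 → Tm = 64.9 + 41·(8 − 16.4)/18 = 45.8°C.
|ΔTm| = |51.7 − 45.8| = 5.9°C, > 4.6°C.

|ΔTm| = 5.9°C; the pair is not acceptable.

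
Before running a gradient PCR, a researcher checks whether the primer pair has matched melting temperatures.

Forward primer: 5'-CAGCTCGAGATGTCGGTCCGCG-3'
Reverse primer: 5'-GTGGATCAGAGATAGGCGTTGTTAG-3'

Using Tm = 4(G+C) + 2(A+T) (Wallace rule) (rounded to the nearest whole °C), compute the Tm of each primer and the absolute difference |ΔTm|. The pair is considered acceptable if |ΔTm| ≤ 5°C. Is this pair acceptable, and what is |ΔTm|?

|ΔTm| = 0°C; the pair is acceptable.

Forward: A=3 T=4 G=8 C=7 → Tm = 2·7 + 4·15 = 74°C.
Reverse: A=6 T=7 G=10 C=2 → Tm = 2·13 + 4·12 = 74°C.
|ΔTm| = |74 − 74| = 0°C, ≤ 5°C.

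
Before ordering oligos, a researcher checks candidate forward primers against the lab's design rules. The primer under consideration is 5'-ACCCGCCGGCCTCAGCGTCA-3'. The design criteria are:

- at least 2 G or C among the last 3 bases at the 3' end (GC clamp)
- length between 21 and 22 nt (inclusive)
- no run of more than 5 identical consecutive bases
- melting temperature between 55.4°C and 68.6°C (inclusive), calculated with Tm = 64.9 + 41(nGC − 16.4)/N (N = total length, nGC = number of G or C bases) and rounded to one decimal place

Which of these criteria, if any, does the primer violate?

Fails: GC clamp, length.

Base counts: A=3, T=2, G=5, C=10 (length 20).
GC clamp: 3' end TCA has 1 G/C, need ≥2 ✗
length: length 20, outside 21–22 ✗
homopolymer run: longest run = 3 ✓
Tm: Tm = 64.9 + 41·(15 − 16.4)/20 = 62.0°C ✓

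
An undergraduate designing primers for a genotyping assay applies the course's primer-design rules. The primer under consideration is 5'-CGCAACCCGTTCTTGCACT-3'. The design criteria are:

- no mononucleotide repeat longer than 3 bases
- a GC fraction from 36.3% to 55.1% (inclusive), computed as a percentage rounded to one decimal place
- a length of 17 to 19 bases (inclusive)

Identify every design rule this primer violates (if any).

Fails: GC content.

Base counts: A=3, T=5, G=3, C=8 (length 19).
homopolymer run: longest run = 3 ✓
GC content: GC 11/19 = 57.9%, outside 36.3–55.1% ✗
length: length 19 ✓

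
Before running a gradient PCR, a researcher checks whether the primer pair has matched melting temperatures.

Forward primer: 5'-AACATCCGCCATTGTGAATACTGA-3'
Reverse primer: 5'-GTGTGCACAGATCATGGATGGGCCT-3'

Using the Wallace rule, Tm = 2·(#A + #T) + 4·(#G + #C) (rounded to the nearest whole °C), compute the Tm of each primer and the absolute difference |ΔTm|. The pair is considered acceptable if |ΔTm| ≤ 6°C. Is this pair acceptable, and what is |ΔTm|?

Forward: A=8 T=6 G=4 C=6 → Tm = 2·14 + 4·10 = 68°C.
Reverse: A=5 T=6 G=9 C=5 → Tm = 2·11 + 4·14 = 78°C.
|ΔTm| = |68 − 78| = 10°C, > 6°C.

|ΔTm| = 10°C; the pair is not acceptable.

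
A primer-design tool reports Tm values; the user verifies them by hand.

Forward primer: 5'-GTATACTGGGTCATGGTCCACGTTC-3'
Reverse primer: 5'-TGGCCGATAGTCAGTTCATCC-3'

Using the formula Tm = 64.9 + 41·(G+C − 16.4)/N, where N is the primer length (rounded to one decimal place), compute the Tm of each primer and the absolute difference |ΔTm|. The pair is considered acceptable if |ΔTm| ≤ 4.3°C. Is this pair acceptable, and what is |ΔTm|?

|ΔTm| = 4.9°C; the pair is not acceptable.

Forward: G+C = 13, N = 25 → Tm = 64.9 + 41·(13 − 16.4)/25 = 59.3°C.
Reverse: G+C = 11, N = 21 → Tm = 64.9 + 41·(11 − 16.4)/21 = 54.4°C.
|ΔTm| = |59.3 − 54.4| = 4.9°C, > 4.3°C.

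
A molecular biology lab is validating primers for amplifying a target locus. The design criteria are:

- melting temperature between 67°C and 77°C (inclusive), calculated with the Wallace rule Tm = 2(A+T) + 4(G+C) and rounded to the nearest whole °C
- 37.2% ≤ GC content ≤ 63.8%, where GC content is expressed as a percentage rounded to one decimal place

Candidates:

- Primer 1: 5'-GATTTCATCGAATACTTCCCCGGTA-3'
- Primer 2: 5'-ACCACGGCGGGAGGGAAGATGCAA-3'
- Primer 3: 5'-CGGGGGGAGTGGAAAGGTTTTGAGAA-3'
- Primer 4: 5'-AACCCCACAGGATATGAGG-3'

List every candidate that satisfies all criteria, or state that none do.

Primer 1 only.

Primer 1 (25 nt, A=6 T=8 G=4 C=7): Tm = 2·14 + 4·11 = 72°C ✓; GC 11/25 = 44.0% ✓ — passes.
Primer 2 (24 nt, A=8 T=1 G=10 C=5): Tm = 2·9 + 4·15 = 78°C, outside 67–77°C ✗; GC 15/24 = 62.5% ✓ — fails.
Primer 3 (26 nt, A=7 T=5 G=13 C=1): Tm = 2·12 + 4·14 = 80°C, outside 67–77°C ✗; GC 14/26 = 53.8% ✓ — fails.
Primer 4 (19 nt, A=7 T=2 G=5 C=5): Tm = 2·9 + 4·10 = 58°C, outside 67–77°C ✗; GC 10/19 = 52.6% ✓ — fails.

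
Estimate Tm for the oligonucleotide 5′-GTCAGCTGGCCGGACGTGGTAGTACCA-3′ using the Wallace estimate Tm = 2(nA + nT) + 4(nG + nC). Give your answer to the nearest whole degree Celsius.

88°C

Base counts: A=5, T=5, G=10, C=7 (length 27).
Tm = 2·(5+5) + 4·(10+7) = 2·10 + 4·17 = 20 + 68 = 88°C.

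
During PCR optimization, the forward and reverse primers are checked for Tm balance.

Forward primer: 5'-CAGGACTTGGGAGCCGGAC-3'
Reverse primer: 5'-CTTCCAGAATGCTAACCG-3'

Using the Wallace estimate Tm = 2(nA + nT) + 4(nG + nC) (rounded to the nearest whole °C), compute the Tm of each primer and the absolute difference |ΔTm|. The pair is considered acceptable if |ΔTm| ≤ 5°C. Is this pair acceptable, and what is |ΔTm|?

Forward: A=4 T=2 G=8 C=5 → Tm = 2·6 + 4·13 = 64°C.
Reverse: A=5 T=4 G=3 C=6 → Tm = 2·9 + 4·9 = 54°C.
|ΔTm| = |64 − 54| = 10°C, > 5°C.

|ΔTm| = 10°C; the pair is not acceptable.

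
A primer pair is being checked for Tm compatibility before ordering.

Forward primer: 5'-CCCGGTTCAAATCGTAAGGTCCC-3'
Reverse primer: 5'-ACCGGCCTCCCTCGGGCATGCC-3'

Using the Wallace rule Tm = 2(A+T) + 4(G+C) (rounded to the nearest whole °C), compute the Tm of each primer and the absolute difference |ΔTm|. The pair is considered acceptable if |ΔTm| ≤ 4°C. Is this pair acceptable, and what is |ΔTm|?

|ΔTm| = 6°C; the pair is not acceptable.

Forward: A=5 T=5 G=5 C=8 → Tm = 2·10 + 4·13 = 72°C.
Reverse: A=2 T=3 G=6 C=11 → Tm = 2·5 + 4·17 = 78°C.
|ΔTm| = |72 − 78| = 6°C, > 4°C.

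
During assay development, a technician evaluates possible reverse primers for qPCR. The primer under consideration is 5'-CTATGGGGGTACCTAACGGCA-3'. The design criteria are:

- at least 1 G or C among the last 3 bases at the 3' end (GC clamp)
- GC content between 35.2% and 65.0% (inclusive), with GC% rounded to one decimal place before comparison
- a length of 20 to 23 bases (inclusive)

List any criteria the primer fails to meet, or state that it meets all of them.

Base counts: A=5, T=4, G=7, C=5 (length 21).
GC clamp: 3' end GCA has 2 G/C ✓
GC content: GC 12/21 = 57.1% ✓
length: length 21 ✓

Meets all criteria.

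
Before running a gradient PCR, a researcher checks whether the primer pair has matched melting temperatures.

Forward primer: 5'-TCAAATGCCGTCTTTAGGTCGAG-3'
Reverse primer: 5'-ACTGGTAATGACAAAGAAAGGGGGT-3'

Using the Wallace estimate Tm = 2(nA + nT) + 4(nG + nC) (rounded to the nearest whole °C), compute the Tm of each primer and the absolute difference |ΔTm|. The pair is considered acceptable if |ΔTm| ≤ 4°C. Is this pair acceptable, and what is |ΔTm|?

|ΔTm| = 4°C; the pair is acceptable.

Forward: A=5 T=7 G=6 C=5 → Tm = 2·12 + 4·11 = 68°C.
Reverse: A=10 T=4 G=9 C=2 → Tm = 2·14 + 4·11 = 72°C.
|ΔTm| = |68 − 72| = 4°C, ≤ 4°C.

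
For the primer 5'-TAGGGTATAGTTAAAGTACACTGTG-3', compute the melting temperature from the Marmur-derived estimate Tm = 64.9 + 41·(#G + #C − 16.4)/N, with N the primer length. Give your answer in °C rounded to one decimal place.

52.8°C

Base counts: A=8, T=8, G=7, C=2; G+C = 9, N = 25.
Tm = 64.9 + 41·(9 − 16.4)/25 = 64.9 + -303.40/25 = 52.8°C.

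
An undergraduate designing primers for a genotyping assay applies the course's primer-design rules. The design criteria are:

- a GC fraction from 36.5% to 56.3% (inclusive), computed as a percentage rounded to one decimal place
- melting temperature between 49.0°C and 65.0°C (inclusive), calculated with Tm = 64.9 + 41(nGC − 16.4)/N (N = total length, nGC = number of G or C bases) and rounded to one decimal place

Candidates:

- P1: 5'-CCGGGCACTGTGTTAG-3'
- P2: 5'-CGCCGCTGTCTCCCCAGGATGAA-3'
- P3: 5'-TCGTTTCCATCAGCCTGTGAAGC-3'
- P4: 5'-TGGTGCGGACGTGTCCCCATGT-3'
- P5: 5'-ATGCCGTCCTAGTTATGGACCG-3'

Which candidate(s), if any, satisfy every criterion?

P1 (16 nt, A=2 T=4 G=6 C=4): GC 10/16 = 62.5%, outside 36.5–56.3% ✗; Tm = 64.9 + 41·(10 − 16.4)/16 = 48.5°C, outside 49.0–65.0°C ✗ — fails.
P2 (23 nt, A=4 T=4 G=6 C=9): GC 15/23 = 65.2%, outside 36.5–56.3% ✗; Tm = 64.9 + 41·(15 − 16.4)/23 = 62.4°C ✓ — fails.
P3 (23 nt, A=4 T=7 G=5 C=7): GC 12/23 = 52.2% ✓; Tm = 64.9 + 41·(12 − 16.4)/23 = 57.1°C ✓ — passes.
P4 (22 nt, A=2 T=6 G=8 C=6): GC 14/22 = 63.6%, outside 36.5–56.3% ✗; Tm = 64.9 + 41·(14 − 16.4)/22 = 60.4°C ✓ — fails.
P5 (22 nt, A=4 T=6 G=6 C=6): GC 12/22 = 54.5% ✓; Tm = 64.9 + 41·(12 − 16.4)/22 = 56.7°C ✓ — passes.

P3 and P5.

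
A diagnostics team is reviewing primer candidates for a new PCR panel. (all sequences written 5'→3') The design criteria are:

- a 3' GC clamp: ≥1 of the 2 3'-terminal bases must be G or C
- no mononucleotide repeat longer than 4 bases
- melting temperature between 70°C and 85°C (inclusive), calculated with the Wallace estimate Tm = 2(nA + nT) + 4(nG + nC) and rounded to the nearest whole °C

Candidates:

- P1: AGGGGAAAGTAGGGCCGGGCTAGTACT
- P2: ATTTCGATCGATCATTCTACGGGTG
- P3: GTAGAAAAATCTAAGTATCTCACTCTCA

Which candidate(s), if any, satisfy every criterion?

P1 (27 nt, A=7 T=4 G=12 C=4): 3' end CT has 1 G/C ✓; longest run = 4 ✓; Tm = 2·11 + 4·16 = 86°C, outside 70–85°C ✗ — fails.
P2 (25 nt, A=5 T=9 G=6 C=5): 3' end TG has 1 G/C ✓; longest run = 3 ✓; Tm = 2·14 + 4·11 = 72°C ✓ — passes.
P3 (28 nt, A=11 T=8 G=3 C=6): 3' end CA has 1 G/C ✓; longest run = 5, exceeds 4 ✗; Tm = 2·19 + 4·9 = 74°C ✓ — fails.

P2 only.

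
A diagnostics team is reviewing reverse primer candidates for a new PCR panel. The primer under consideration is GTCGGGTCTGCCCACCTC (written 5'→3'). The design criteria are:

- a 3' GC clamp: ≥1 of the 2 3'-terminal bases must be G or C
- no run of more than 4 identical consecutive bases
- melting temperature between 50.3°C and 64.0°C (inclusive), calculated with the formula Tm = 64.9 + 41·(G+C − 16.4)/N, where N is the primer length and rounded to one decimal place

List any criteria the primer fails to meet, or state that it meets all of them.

Meets all criteria.

Base counts: A=1, T=4, G=5, C=8 (length 18).
GC clamp: 3' end TC has 1 G/C ✓
homopolymer run: longest run = 3 ✓
Tm: Tm = 64.9 + 41·(13 − 16.4)/18 = 57.2°C ✓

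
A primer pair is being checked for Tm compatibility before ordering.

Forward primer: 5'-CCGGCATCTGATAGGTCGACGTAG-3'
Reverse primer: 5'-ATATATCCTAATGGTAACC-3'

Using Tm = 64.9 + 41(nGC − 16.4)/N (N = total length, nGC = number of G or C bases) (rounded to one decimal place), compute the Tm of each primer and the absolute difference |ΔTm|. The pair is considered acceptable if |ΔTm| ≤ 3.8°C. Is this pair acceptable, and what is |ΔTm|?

|ΔTm| = 18.3°C; the pair is not acceptable.

Forward: G+C = 14, N = 24 → Tm = 64.9 + 41·(14 − 16.4)/24 = 60.8°C.
Reverse: G+C = 6, N = 19 → Tm = 64.9 + 41·(6 − 16.4)/19 = 42.5°C.
|ΔTm| = |60.8 − 42.5| = 18.3°C, > 3.8°C.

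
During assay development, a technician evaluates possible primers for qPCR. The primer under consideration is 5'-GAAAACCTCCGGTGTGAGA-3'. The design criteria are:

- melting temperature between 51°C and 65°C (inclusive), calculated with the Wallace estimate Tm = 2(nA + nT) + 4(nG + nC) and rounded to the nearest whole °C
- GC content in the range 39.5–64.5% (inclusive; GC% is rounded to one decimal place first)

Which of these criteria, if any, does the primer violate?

Base counts: A=6, T=3, G=6, C=4 (length 19).
Tm: Tm = 2·9 + 4·10 = 58°C ✓
GC content: GC 10/19 = 52.6% ✓

Meets all criteria.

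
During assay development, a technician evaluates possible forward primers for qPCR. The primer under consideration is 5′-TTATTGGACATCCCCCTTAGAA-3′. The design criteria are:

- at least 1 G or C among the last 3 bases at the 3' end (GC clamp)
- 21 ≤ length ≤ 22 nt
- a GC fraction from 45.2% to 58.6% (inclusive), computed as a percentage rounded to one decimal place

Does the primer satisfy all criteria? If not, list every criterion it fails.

Fails: GC content.

Base counts: A=6, T=7, G=3, C=6 (length 22).
GC clamp: 3' end GAA has 1 G/C ✓
length: length 22 ✓
GC content: GC 9/22 = 40.9%, outside 45.2–58.6% ✗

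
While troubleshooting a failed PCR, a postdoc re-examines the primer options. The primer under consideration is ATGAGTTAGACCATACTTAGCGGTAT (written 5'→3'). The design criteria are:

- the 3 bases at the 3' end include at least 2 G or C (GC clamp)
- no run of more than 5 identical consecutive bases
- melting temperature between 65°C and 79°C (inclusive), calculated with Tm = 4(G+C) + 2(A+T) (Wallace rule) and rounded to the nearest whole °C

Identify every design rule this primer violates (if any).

Base counts: A=8, T=8, G=6, C=4 (length 26).
GC clamp: 3' end TAT has 0 G/C, need ≥2 ✗
homopolymer run: longest run = 2 ✓
Tm: Tm = 2·16 + 4·10 = 72°C ✓

Fails: GC clamp.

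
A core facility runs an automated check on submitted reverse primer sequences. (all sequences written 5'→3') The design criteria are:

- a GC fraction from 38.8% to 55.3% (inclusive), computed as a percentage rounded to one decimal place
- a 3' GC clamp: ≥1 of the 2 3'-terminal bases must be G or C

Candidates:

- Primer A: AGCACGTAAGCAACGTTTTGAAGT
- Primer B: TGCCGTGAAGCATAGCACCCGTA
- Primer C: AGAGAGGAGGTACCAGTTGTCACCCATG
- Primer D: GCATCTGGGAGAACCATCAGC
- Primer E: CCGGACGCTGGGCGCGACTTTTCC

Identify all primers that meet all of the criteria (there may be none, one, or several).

Primer A and Primer C.

Primer A (24 nt, A=8 T=6 G=6 C=4): GC 10/24 = 41.7% ✓; 3' end GT has 1 G/C ✓ — passes.
Primer B (23 nt, A=6 T=4 G=6 C=7): GC 13/23 = 56.5%, outside 38.8–55.3% ✗; 3' end TA has 0 G/C, need ≥1 ✗ — fails.
Primer C (28 nt, A=8 T=5 G=9 C=6): GC 15/28 = 53.6% ✓; 3' end TG has 1 G/C ✓ — passes.
Primer D (21 nt, A=6 T=3 G=6 C=6): GC 12/21 = 57.1%, outside 38.8–55.3% ✗; 3' end GC has 2 G/C ✓ — fails.
Primer E (24 nt, A=2 T=5 G=8 C=9): GC 17/24 = 70.8%, outside 38.8–55.3% ✗; 3' end CC has 2 G/C ✓ — fails.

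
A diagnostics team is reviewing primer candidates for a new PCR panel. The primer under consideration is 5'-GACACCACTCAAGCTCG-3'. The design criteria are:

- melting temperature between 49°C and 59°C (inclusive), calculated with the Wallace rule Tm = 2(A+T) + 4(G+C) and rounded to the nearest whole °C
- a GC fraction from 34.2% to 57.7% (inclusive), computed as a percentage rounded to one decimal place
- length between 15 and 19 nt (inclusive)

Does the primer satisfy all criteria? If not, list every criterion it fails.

Fails: GC content.

Base counts: A=5, T=2, G=3, C=7 (length 17).
Tm: Tm = 2·7 + 4·10 = 54°C ✓
GC content: GC 10/17 = 58.8%, outside 34.2–57.7% ✗
length: length 17 ✓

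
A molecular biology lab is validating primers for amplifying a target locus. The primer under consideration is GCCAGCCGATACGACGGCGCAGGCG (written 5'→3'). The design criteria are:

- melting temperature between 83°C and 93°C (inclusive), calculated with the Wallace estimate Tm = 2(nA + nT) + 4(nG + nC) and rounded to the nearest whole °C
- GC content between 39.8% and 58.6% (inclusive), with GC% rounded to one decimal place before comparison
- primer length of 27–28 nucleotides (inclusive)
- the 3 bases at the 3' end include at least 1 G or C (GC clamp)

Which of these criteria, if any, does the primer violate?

Fails: GC content, length.

Base counts: A=5, T=1, G=10, C=9 (length 25).
Tm: Tm = 2·6 + 4·19 = 88°C ✓
GC content: GC 19/25 = 76.0%, outside 39.8–58.6% ✗
length: length 25, outside 27–28 ✗
GC clamp: 3' end GCG has 3 G/C ✓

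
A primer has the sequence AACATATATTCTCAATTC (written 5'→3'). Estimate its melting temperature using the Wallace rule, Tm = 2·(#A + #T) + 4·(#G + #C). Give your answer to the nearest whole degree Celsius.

Base counts: A=7, T=7, G=0, C=4 (length 18).
Tm = 2·(7+7) + 4·(0+4) = 2·14 + 4·4 = 28 + 16 = 44°C.

44°C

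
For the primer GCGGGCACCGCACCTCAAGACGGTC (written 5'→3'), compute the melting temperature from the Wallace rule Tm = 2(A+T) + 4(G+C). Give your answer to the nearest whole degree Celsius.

Base counts: A=5, T=2, G=8, C=10 (length 25).
Tm = 2·(5+2) + 4·(8+10) = 2·7 + 4·18 = 14 + 72 = 86°C.

86°C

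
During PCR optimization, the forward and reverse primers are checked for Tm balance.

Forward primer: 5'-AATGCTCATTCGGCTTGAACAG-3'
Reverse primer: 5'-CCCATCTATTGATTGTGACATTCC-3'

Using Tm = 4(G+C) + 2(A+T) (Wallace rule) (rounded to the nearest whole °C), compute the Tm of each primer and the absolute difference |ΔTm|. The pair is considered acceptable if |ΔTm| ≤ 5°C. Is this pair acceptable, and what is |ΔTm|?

Forward: A=6 T=6 G=5 C=5 → Tm = 2·12 + 4·10 = 64°C.
Reverse: A=5 T=9 G=3 C=7 → Tm = 2·14 + 4·10 = 68°C.
|ΔTm| = |64 − 68| = 4°C, ≤ 5°C.

|ΔTm| = 4°C; the pair is acceptable.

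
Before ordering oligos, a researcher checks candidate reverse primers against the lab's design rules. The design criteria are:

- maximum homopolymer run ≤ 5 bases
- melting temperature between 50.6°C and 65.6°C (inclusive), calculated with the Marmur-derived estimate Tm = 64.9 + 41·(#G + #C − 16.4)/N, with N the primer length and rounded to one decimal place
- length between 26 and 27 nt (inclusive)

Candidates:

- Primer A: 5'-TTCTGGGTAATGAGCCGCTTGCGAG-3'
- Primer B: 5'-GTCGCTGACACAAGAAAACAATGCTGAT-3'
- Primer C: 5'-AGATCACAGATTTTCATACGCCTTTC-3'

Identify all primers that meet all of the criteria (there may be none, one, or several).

Primer C only.

Primer A (25 nt, A=4 T=7 G=9 C=5): longest run = 3 ✓; Tm = 64.9 + 41·(14 − 16.4)/25 = 61.0°C ✓; length 25, outside 26–27 ✗ — fails.
Primer B (28 nt, A=11 T=5 G=6 C=6): longest run = 4 ✓; Tm = 64.9 + 41·(12 − 16.4)/28 = 58.5°C ✓; length 28, outside 26–27 ✗ — fails.
Primer C (26 nt, A=7 T=9 G=3 C=7): longest run = 4 ✓; Tm = 64.9 + 41·(10 − 16.4)/26 = 54.8°C ✓; length 26 ✓ — passes.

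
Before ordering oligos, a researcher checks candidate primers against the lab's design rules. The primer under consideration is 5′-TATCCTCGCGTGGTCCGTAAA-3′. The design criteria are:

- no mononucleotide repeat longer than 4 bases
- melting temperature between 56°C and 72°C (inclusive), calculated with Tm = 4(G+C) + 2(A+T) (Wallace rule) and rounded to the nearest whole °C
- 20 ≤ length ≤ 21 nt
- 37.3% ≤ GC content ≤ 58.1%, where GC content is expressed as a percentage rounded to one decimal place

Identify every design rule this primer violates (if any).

Base counts: A=4, T=6, G=5, C=6 (length 21).
homopolymer run: longest run = 3 ✓
Tm: Tm = 2·10 + 4·11 = 64°C ✓
length: length 21 ✓
GC content: GC 11/21 = 52.4% ✓

Meets all criteria.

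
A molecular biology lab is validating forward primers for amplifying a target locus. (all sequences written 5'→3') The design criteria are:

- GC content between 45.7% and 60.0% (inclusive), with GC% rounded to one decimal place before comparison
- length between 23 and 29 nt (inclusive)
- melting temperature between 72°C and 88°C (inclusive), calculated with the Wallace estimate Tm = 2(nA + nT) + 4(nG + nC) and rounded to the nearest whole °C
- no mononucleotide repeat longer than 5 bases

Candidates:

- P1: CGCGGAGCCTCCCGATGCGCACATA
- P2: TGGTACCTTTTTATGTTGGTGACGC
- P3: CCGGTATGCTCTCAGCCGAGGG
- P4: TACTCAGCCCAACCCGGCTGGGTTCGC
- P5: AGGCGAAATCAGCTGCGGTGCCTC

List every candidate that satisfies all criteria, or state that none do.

None of the candidates satisfy all criteria.

P1 (25 nt, A=5 T=3 G=7 C=10): GC 17/25 = 68.0%, outside 45.7–60.0% ✗; length 25 ✓; Tm = 2·8 + 4·17 = 84°C ✓; longest run = 3 ✓ — fails.
P2 (25 nt, A=3 T=11 G=7 C=4): GC 11/25 = 44.0%, outside 45.7–60.0% ✗; length 25 ✓; Tm = 2·14 + 4·11 = 72°C ✓; longest run = 5 ✓ — fails.
P3 (22 nt, A=3 T=4 G=8 C=7): GC 15/22 = 68.2%, outside 45.7–60.0% ✗; length 22, outside 23–29 ✗; Tm = 2·7 + 4·15 = 74°C ✓; longest run = 3 ✓ — fails.
P4 (27 nt, A=4 T=5 G=7 C=11): GC 18/27 = 66.7%, outside 45.7–60.0% ✗; length 27 ✓; Tm = 2·9 + 4·18 = 90°C, outside 72–88°C ✗; longest run = 3 ✓ — fails.
P5 (24 nt, A=5 T=4 G=8 C=7): GC 15/24 = 62.5%, outside 45.7–60.0% ✗; length 24 ✓; Tm = 2·9 + 4·15 = 78°C ✓; longest run = 3 ✓ — fails.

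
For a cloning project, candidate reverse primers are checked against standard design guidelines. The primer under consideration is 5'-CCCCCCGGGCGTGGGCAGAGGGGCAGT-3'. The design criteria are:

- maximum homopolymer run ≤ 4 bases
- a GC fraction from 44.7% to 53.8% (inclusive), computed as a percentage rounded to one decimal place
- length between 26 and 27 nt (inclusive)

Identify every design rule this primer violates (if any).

Base counts: A=3, T=2, G=13, C=9 (length 27).
homopolymer run: longest run = 6, exceeds 4 ✗
GC content: GC 22/27 = 81.5%, outside 44.7–53.8% ✗
length: length 27 ✓

Fails: homopolymer run, GC content.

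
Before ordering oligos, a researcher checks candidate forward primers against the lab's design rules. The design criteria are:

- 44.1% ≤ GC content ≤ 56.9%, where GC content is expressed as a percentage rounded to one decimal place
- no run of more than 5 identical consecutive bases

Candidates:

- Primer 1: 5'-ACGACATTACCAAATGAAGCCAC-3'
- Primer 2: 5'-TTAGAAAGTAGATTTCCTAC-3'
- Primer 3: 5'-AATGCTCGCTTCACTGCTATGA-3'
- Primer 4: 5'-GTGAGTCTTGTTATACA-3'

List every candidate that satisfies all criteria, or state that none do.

Primer 1 (23 nt, A=10 T=3 G=3 C=7): GC 10/23 = 43.5%, outside 44.1–56.9% ✗; longest run = 3 ✓ — fails.
Primer 2 (20 nt, A=7 T=7 G=3 C=3): GC 6/20 = 30.0%, outside 44.1–56.9% ✗; longest run = 3 ✓ — fails.
Primer 3 (22 nt, A=5 T=7 G=4 C=6): GC 10/22 = 45.5% ✓; longest run = 2 ✓ — passes.
Primer 4 (17 nt, A=4 T=7 G=4 C=2): GC 6/17 = 35.3%, outside 44.1–56.9% ✗; longest run = 2 ✓ — fails.

Primer 3 only.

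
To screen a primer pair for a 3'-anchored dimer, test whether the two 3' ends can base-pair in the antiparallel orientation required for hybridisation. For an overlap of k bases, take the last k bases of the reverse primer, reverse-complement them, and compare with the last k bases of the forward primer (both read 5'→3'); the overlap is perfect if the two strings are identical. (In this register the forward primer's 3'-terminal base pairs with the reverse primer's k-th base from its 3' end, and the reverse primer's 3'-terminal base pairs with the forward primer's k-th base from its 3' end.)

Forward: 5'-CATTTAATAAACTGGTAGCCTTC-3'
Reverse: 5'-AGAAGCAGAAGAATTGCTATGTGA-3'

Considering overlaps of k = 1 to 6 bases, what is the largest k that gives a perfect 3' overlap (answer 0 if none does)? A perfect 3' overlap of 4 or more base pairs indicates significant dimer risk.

Longest perfect overlap: 2 complementary base pairs; below the dimer-risk threshold (threshold 4).

Last 6 bases (5'→3') — forward …GCCTTC, reverse …ATGTGA.
Reverse complement of the reverse primer's last 6 bases: TCACAT; its first k bases are the reverse complement of the reverse primer's last k bases, so a perfect k-base overlap needs the forward primer's last k bases to equal them.
Comparing (forward last k vs required): k=1: C vs T ✗; k=2: TC vs TC ✓; k=3: TTC vs TCA ✗; k=4: CTTC vs TCAC ✗; k=5: CCTTC vs TCACA ✗; k=6: GCCTTC vs TCACAT ✗.
Only k = 2 is perfect, so the longest perfect 3' overlap is 2.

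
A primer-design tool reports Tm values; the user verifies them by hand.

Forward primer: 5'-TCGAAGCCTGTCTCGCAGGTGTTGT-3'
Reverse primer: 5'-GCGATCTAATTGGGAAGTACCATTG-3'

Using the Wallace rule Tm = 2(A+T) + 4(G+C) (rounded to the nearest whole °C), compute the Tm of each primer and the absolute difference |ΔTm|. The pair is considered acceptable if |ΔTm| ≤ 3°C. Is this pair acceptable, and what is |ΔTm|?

Forward: A=3 T=8 G=8 C=6 → Tm = 2·11 + 4·14 = 78°C.
Reverse: A=7 T=7 G=7 C=4 → Tm = 2·14 + 4·11 = 72°C.
|ΔTm| = |78 − 72| = 6°C, > 3°C.

|ΔTm| = 6°C; the pair is not acceptable.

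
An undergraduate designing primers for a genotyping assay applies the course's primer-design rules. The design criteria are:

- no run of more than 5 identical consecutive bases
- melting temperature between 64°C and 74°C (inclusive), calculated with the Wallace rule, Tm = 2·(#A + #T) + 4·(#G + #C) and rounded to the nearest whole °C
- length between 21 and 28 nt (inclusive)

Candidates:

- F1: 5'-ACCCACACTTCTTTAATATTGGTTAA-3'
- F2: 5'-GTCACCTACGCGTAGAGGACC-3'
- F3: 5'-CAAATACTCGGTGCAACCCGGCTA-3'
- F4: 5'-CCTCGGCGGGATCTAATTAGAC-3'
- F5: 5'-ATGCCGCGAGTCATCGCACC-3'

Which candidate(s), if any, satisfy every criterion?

F1, F2, F3 and F4.

F1 (26 nt, A=8 T=10 G=2 C=6): longest run = 3 ✓; Tm = 2·18 + 4·8 = 68°C ✓; length 26 ✓ — passes.
F2 (21 nt, A=5 T=3 G=6 C=7): longest run = 2 ✓; Tm = 2·8 + 4·13 = 68°C ✓; length 21 ✓ — passes.
F3 (24 nt, A=7 T=4 G=5 C=8): longest run = 3 ✓; Tm = 2·11 + 4·13 = 74°C ✓; length 24 ✓ — passes.
F4 (22 nt, A=5 T=5 G=6 C=6): longest run = 3 ✓; Tm = 2·10 + 4·12 = 68°C ✓; length 22 ✓ — passes.
F5 (20 nt, A=4 T=3 G=5 C=8): longest run = 2 ✓; Tm = 2·7 + 4·13 = 66°C ✓; length 20, outside 21–28 ✗ — fails.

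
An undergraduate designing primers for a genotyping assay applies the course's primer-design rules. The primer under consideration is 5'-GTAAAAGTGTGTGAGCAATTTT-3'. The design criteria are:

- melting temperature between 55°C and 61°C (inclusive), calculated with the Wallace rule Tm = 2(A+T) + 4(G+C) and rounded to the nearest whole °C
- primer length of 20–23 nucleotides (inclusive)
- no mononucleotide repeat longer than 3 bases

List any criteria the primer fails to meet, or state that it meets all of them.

Base counts: A=7, T=8, G=6, C=1 (length 22).
Tm: Tm = 2·15 + 4·7 = 58°C ✓
length: length 22 ✓
homopolymer run: longest run = 4, exceeds 3 ✗

Fails: homopolymer run.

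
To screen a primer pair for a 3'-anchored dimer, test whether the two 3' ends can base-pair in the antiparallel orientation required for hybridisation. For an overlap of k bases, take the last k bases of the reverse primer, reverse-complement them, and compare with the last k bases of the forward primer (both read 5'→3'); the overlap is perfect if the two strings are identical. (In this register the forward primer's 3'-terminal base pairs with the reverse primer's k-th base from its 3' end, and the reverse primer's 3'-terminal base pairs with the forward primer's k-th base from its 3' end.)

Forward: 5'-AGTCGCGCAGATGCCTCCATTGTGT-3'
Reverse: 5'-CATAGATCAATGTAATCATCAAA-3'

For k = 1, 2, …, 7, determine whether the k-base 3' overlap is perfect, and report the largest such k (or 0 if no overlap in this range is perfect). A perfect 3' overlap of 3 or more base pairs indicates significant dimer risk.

Last 7 bases (5'→3') — forward …ATTGTGT, reverse …CATCAAA.
Reverse complement of the reverse primer's last 7 bases: TTTGATG; its first k bases are the reverse complement of the reverse primer's last k bases, so a perfect k-base overlap needs the forward primer's last k bases to equal them.
Comparing (forward last k vs required): k=1: T vs T ✓; k=2: GT vs TT ✗; k=3: TGT vs TTT ✗; k=4: GTGT vs TTTG ✗; k=5: TGTGT vs TTTGA ✗; k=6: TTGTGT vs TTTGAT ✗; k=7: ATTGTGT vs TTTGATG ✗.
Only k = 1 is perfect, so the longest perfect 3' overlap is 1.

Longest perfect overlap: 1 complementary base pair; below the dimer-risk threshold (threshold 3).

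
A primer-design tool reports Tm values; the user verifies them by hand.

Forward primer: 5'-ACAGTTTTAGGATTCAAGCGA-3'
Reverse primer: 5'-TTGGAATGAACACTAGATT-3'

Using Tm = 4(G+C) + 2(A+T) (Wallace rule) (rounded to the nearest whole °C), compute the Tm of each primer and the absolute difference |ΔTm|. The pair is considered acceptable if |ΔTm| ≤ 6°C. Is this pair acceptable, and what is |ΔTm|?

Forward: A=7 T=6 G=5 C=3 → Tm = 2·13 + 4·8 = 58°C.
Reverse: A=7 T=6 G=4 C=2 → Tm = 2·13 + 4·6 = 50°C.
|ΔTm| = |58 − 50| = 8°C, > 6°C.

|ΔTm| = 8°C; the pair is not acceptable.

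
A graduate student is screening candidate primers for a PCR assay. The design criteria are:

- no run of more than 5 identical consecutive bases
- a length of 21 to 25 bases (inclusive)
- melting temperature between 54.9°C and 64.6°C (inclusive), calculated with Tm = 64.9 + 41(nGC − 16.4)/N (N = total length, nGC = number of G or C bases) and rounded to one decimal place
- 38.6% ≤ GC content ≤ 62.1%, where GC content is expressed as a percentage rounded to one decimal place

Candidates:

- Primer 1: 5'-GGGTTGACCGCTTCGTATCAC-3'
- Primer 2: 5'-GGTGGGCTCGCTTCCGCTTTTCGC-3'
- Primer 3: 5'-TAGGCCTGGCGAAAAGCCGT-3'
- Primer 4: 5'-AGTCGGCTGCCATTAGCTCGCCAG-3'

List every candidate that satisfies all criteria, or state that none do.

Primer 1 only.

Primer 1 (21 nt, A=3 T=6 G=6 C=6): longest run = 3 ✓; length 21 ✓; Tm = 64.9 + 41·(12 − 16.4)/21 = 56.3°C ✓; GC 12/21 = 57.1% ✓ — passes.
Primer 2 (24 nt, A=0 T=8 G=8 C=8): longest run = 4 ✓; length 24 ✓; Tm = 64.9 + 41·(16 − 16.4)/24 = 64.2°C ✓; GC 16/24 = 66.7%, outside 38.6–62.1% ✗ — fails.
Primer 3 (20 nt, A=5 T=3 G=7 C=5): longest run = 4 ✓; length 20, outside 21–25 ✗; Tm = 64.9 + 41·(12 − 16.4)/20 = 55.9°C ✓; GC 12/20 = 60.0% ✓ — fails.
Primer 4 (24 nt, A=4 T=5 G=7 C=8): longest run = 2 ✓; length 24 ✓; Tm = 64.9 + 41·(15 − 16.4)/24 = 62.5°C ✓; GC 15/24 = 62.5%, outside 38.6–62.1% ✗ — fails.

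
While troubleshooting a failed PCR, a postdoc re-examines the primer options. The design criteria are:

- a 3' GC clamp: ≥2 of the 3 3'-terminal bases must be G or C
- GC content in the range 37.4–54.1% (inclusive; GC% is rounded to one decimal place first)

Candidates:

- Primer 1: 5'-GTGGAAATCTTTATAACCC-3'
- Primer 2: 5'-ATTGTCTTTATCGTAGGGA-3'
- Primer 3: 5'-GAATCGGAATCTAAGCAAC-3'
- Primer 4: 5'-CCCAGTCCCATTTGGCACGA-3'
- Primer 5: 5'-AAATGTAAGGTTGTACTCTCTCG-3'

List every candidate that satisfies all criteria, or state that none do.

Primer 5 only.

Primer 1 (19 nt, A=6 T=6 G=3 C=4): 3' end CCC has 3 G/C ✓; GC 7/19 = 36.8%, outside 37.4–54.1% ✗ — fails.
Primer 2 (19 nt, A=4 T=8 G=5 C=2): 3' end GGA has 2 G/C ✓; GC 7/19 = 36.8%, outside 37.4–54.1% ✗ — fails.
Primer 3 (19 nt, A=8 T=3 G=4 C=4): 3' end AAC has 1 G/C, need ≥2 ✗; GC 8/19 = 42.1% ✓ — fails.
Primer 4 (20 nt, A=4 T=4 G=4 C=8): 3' end CGA has 2 G/C ✓; GC 12/20 = 60.0%, outside 37.4–54.1% ✗ — fails.
Primer 5 (23 nt, A=6 T=8 G=5 C=4): 3' end TCG has 2 G/C ✓; GC 9/23 = 39.1% ✓ — passes.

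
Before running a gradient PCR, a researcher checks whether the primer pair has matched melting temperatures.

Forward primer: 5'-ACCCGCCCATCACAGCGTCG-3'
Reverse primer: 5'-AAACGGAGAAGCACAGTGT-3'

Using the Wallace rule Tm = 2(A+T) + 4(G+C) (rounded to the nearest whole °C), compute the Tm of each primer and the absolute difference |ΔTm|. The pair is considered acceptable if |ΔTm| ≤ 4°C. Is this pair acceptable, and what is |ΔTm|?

|ΔTm| = 12°C; the pair is not acceptable.

Forward: A=4 T=2 G=4 C=10 → Tm = 2·6 + 4·14 = 68°C.
Reverse: A=8 T=2 G=6 C=3 → Tm = 2·10 + 4·9 = 56°C.
|ΔTm| = |68 − 56| = 12°C, > 4°C.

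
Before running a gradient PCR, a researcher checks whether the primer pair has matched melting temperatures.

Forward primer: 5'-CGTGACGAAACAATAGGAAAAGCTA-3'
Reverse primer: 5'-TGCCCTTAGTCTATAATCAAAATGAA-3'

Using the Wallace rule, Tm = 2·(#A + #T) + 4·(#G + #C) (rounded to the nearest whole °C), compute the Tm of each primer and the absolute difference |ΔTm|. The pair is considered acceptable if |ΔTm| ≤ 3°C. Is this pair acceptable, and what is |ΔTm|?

|ΔTm| = 2°C; the pair is acceptable.

Forward: A=12 T=3 G=6 C=4 → Tm = 2·15 + 4·10 = 70°C.
Reverse: A=10 T=8 G=3 C=5 → Tm = 2·18 + 4·8 = 68°C.
|ΔTm| = |70 − 68| = 2°C, ≤ 3°C.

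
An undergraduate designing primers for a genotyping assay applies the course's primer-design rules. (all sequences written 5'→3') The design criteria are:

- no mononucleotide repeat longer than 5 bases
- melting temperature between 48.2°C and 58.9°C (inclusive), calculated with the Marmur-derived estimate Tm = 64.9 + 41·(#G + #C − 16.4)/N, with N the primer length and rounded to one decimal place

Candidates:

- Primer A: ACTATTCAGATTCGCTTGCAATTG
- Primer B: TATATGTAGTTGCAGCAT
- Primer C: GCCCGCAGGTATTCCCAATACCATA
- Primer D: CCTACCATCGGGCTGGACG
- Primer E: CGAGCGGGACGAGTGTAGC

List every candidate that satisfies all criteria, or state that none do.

Primer A, Primer D and Primer E.

Primer A (24 nt, A=6 T=9 G=4 C=5): longest run = 2 ✓; Tm = 64.9 + 41·(9 − 16.4)/24 = 52.3°C ✓ — passes.
Primer B (18 nt, A=5 T=7 G=4 C=2): longest run = 2 ✓; Tm = 64.9 + 41·(6 − 16.4)/18 = 41.2°C, outside 48.2–58.9°C ✗ — fails.
Primer C (25 nt, A=7 T=5 G=4 C=9): longest run = 3 ✓; Tm = 64.9 + 41·(13 − 16.4)/25 = 59.3°C, outside 48.2–58.9°C ✗ — fails.
Primer D (19 nt, A=3 T=3 G=6 C=7): longest run = 3 ✓; Tm = 64.9 + 41·(13 − 16.4)/19 = 57.6°C ✓ — passes.
Primer E (19 nt, A=4 T=2 G=9 C=4): longest run = 3 ✓; Tm = 64.9 + 41·(13 − 16.4)/19 = 57.6°C ✓ — passes.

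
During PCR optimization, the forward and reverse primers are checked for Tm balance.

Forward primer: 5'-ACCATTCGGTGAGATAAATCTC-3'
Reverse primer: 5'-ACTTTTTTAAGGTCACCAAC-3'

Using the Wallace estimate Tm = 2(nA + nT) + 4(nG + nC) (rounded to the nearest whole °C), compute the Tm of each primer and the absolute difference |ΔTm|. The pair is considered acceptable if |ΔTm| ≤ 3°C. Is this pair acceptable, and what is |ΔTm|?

|ΔTm| = 8°C; the pair is not acceptable.

Forward: A=7 T=6 G=4 C=5 → Tm = 2·13 + 4·9 = 62°C.
Reverse: A=6 T=7 G=2 C=5 → Tm = 2·13 + 4·7 = 54°C.
|ΔTm| = |62 − 54| = 8°C, > 3°C.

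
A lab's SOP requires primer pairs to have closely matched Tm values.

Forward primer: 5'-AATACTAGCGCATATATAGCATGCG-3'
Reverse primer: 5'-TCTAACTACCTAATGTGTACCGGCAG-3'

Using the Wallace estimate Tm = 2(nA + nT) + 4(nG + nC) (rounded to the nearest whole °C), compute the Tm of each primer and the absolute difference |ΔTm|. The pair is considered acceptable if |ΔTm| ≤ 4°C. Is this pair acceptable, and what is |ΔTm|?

Forward: A=9 T=6 G=5 C=5 → Tm = 2·15 + 4·10 = 70°C.
Reverse: A=7 T=7 G=5 C=7 → Tm = 2·14 + 4·12 = 76°C.
|ΔTm| = |70 − 76| = 6°C, > 4°C.

|ΔTm| = 6°C; the pair is not acceptable.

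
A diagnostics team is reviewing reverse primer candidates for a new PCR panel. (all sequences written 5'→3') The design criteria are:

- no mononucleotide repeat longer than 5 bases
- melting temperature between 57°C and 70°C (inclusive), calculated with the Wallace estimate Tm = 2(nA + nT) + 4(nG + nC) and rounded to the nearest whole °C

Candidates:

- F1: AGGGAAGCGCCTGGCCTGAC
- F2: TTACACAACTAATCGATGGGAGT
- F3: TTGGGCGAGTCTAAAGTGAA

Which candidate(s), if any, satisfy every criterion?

F1 (20 nt, A=4 T=2 G=8 C=6): longest run = 3 ✓; Tm = 2·6 + 4·14 = 68°C ✓ — passes.
F2 (23 nt, A=8 T=6 G=5 C=4): longest run = 3 ✓; Tm = 2·14 + 4·9 = 64°C ✓ — passes.
F3 (20 nt, A=6 T=5 G=7 C=2): longest run = 3 ✓; Tm = 2·11 + 4·9 = 58°C ✓ — passes.

F1, F2 and F3.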